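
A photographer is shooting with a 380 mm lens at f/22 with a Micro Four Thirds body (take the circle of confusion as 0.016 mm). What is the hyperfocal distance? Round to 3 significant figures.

411 m

Hyperfocal distance H = f²/(N·c) + f = 380²/(22 × 0.016) + 380 = 144400/0.352 + 380 ≈ 410607.3 mm ≈ 411 m.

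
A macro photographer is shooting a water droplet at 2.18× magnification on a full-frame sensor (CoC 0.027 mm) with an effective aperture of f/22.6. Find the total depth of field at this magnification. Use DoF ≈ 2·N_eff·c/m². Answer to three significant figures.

At magnification m, DoF ≈ 2·N_eff·c/m² = 2 × 22.6 × 0.027 / 2.18² = 1.22 / 4.752 ≈ 0.257 mm.

0.257 mm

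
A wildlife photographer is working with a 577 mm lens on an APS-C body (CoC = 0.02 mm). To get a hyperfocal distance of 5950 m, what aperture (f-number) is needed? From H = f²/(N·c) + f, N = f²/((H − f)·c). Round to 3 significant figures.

f/2.80

Rearrange H = f²/(N·c) + f for N: N = f² / ((H − f)·c).
N = 577² / ((5950000 − 577) × 0.02) = 332929 / 118988 ≈ 2.80.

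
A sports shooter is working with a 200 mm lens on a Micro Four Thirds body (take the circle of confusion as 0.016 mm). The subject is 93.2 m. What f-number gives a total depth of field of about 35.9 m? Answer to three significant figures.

f/5

Write h = H − f = f²/(N·c). The thin-lens limits are Dn = s·h/(h + (s−f)) and Df = s·h/(h − (s−f)), so DoF = Df − Dn = 2·s·(s−f)·h / (h² − (s−f)²).
That is a quadratic in h: DoF·h² − 2·s·(s−f)·h − DoF·(s−f)² = 0 ⇒ h = (s−f)·(s + √(s² + DoF²)) / DoF = 93000 × (93200 + √(93200² + 35900²)) / 35900 = 93000 × (93200 + 99875.2) / 35900 ≈ 500167 mm.
Then N = f²/(c·h) = 200² / (0.016 × 500167) = 40000 / 8002.7 ≈ 5.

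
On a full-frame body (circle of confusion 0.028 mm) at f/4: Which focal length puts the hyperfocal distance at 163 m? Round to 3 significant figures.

135 mm

From H = f²/(N·c) + f, with f ≪ H: f ≈ √(H·N·c) = √(163000 × 4 × 0.028) = √18256 ≈ 135.1 mm.
The +f correction barely moves this — solving exactly, f² + N·c·f − N·c·H = 0 ⇒ f = (−N·c + √((N·c)² + 4·N·c·H))/2 = (−0.112 + √73024)/2 ≈ 135.06 mm, so f ≈ 135 mm.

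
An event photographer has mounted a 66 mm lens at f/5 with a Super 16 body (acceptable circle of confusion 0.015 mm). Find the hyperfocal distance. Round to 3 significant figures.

58.1 m

Hyperfocal distance H = f²/(N·c) + f = 66²/(5 × 0.015) + 66 = 4356/0.075 + 66 ≈ 58146.0 mm ≈ 58.1 m.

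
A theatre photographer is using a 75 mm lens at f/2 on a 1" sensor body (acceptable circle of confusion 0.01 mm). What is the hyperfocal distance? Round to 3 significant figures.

Hyperfocal distance H = f²/(N·c) + f = 75²/(2 × 0.01) + 75 = 5625/0.02 + 75 ≈ 281325.0 mm ≈ 281 m.

281 m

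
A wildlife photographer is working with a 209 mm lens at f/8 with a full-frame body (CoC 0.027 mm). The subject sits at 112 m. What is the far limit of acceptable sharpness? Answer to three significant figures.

250 m

Hyperfocal distance H = f²/(N·c) + f = 209²/(8 × 0.027) + 209 = 43681/0.216 + 209 ≈ 202435.9 mm ≈ 202.4 m.
Far limit Df = s·(H − f)/(H − s) = 112000 × (202435.9 − 209) / (202435.9 − 112000) = 112000 × 202226.9 / 90435.9 ≈ 250447 mm ≈ 250 m.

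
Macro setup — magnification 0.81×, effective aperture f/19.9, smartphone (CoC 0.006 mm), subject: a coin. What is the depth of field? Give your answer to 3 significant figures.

At magnification m, DoF ≈ 2·N_eff·c/m² = 2 × 19.9 × 0.006 / 0.81² = 0.2388 / 0.6561 ≈ 0.364 mm.

0.364 mm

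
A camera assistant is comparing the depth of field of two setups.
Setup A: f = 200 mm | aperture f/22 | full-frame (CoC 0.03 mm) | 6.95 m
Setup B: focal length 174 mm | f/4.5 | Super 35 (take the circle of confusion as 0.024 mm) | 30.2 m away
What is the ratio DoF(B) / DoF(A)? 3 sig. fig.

4.17

Setup A: H = 200²/(22×0.03) + 200 ≈ 60806.1 mm; DoF = Df − Dn = 7821.1 − 6253.5 ≈ 1567.6 mm.
Setup B: H = 174²/(4.5×0.024) + 174 ≈ 280507.3 mm; DoF = Df − Dn = 33822.7 − 27278.3 ≈ 6544.4 mm.
Ratio = 6544.4 / 1567.6 ≈ 4.17.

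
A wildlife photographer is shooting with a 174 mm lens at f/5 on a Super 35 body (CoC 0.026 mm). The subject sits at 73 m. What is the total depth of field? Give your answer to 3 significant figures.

50.6 m

Hyperfocal distance H = f²/(N·c) + f = 174²/(5 × 0.026) + 174 = 30276/0.13 + 174 ≈ 233066.3 mm ≈ 233.1 m.
Near limit Dn = s·(H − f)/(H + s − 2f) = 73000 × (233066.3 − 174) / (233066.3 + 73000 − 2 × 174) = 73000 × 232892.3 / 305718.3 ≈ 55610 mm.
Far limit Df = s·(H − f)/(H − s) = 73000 × (233066.3 − 174) / (233066.3 − 73000) = 73000 × 232892.3 / 160066.3 ≈ 106213 mm.
Depth of field = Df − Dn = 106213 − 55610 ≈ 50603 mm ≈ 50.6 m.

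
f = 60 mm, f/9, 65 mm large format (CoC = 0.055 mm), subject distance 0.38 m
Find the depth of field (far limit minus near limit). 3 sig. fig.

Hyperfocal distance H = f²/(N·c) + f = 60²/(9 × 0.055) + 60 = 3600/0.495 + 60 ≈ 7332.7 mm ≈ 7.333 m.
Near limit Dn = s·(H − f)/(H + s − 2f) = 380 × (7332.7 − 60) / (7332.7 + 380 − 2 × 60) = 380 × 7272.7 / 7592.7 ≈ 363.985 mm.
Far limit Df = s·(H − f)/(H − s) = 380 × (7332.7 − 60) / (7332.7 − 380) = 380 × 7272.7 / 6952.7 ≈ 397.490 mm.
Depth of field = Df − Dn = 397.490 − 363.985 ≈ 33.505 mm.

33.5 mm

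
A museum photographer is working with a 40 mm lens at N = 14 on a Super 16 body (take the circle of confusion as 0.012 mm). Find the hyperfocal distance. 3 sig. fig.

Hyperfocal distance H = f²/(N·c) + f = 40²/(14 × 0.012) + 40 = 1600/0.168 + 40 ≈ 9563.8 mm ≈ 9.56 m.

9.56 m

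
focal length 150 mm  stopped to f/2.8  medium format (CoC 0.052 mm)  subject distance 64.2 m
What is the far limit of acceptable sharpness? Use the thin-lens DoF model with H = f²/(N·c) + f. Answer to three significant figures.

Hyperfocal distance H = f²/(N·c) + f = 150²/(2.8 × 0.052) + 150 = 22500/0.1456 + 150 ≈ 154683.0 mm ≈ 154.7 m.
Far limit Df = s·(H − f)/(H − s) = 64200 × (154683.0 − 150) / (154683.0 − 64200) = 64200 × 154533.0 / 90483.0 ≈ 109645 mm ≈ 110 m.

110 m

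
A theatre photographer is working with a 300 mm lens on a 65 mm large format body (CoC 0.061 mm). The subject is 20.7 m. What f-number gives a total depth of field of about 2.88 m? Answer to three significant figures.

Write h = H − f = f²/(N·c). The thin-lens limits are Dn = s·h/(h + (s−f)) and Df = s·h/(h − (s−f)), so DoF = Df − Dn = 2·s·(s−f)·h / (h² − (s−f)²).
That is a quadratic in h: DoF·h² − 2·s·(s−f)·h − DoF·(s−f)² = 0 ⇒ h = (s−f)·(s + √(s² + DoF²)) / DoF = 20400 × (20700 + √(20700² + 2880²)) / 2880 = 20400 × (20700 + 20899.4) / 2880 ≈ 294662 mm.
Then N = f²/(c·h) = 300² / (0.061 × 294662) = 90000 / 17974 ≈ 5.01.

f/5.01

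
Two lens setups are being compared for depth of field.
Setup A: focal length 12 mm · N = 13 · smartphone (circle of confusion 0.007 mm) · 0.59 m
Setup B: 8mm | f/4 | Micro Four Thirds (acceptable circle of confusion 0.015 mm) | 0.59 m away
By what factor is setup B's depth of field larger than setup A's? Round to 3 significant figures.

Setup A: H = 12²/(13×0.007) + 12 ≈ 1594.4 mm; DoF = Df − Dn = 929.52 − 432.15 ≈ 497.37 mm.
Setup B: H = 8²/(4×0.015) + 8 ≈ 1074.7 mm; DoF = Df − Dn = 1298.49 − 381.72 ≈ 916.77 mm.
Ratio = 916.77 / 497.37 ≈ 1.84.

1.84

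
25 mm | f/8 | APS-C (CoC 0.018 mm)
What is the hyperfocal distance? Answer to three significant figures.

4.37 m

Hyperfocal distance H = f²/(N·c) + f = 25²/(8 × 0.018) + 25 = 625/0.144 + 25 ≈ 4365.3 mm ≈ 4.37 m.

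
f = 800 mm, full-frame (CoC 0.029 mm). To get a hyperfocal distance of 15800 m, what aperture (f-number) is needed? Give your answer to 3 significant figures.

Rearrange H = f²/(N·c) + f for N: N = f² / ((H − f)·c).
N = 800² / ((15800000 − 800) × 0.029) = 640000 / 458177 ≈ 1.40.

f/1.40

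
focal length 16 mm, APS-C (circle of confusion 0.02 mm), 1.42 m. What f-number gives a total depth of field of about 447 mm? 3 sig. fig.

f/1.40

Write h = H − f = f²/(N·c). The thin-lens limits are Dn = s·h/(h + (s−f)) and Df = s·h/(h − (s−f)), so DoF = Df − Dn = 2·s·(s−f)·h / (h² − (s−f)²).
That is a quadratic in h: DoF·h² − 2·s·(s−f)·h − DoF·(s−f)² = 0 ⇒ h = (s−f)·(s + √(s² + DoF²)) / DoF = 1404 × (1420 + √(1420² + 447²)) / 447 = 1404 × (1420 + 1488.69) / 447 ≈ 9136.0 mm.
Then N = f²/(c·h) = 16² / (0.02 × 9136.0) = 256 / 182.72 ≈ 1.40.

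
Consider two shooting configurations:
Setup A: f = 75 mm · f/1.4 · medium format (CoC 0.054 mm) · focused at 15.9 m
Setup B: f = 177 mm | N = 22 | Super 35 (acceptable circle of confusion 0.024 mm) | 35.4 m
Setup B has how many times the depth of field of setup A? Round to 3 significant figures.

Setup A: H = 75²/(1.4×0.054) + 75 ≈ 74479.8 mm; DoF = Df − Dn = 20195.3 − 13111.4 ≈ 7083.9 mm.
Setup B: H = 177²/(22×0.024) + 177 ≈ 59512.2 mm; DoF = Df − Dn = 87112 − 22213 ≈ 64899 mm.
Ratio = 64899 / 7083.9 ≈ 9.16.

9.16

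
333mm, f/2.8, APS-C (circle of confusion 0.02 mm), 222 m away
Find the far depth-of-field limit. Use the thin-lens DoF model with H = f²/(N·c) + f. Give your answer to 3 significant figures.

250 m

Hyperfocal distance H = f²/(N·c) + f = 333²/(2.8 × 0.02) + 333 = 110889/0.056 + 333 ≈ 1980493.7 mm ≈ 1980 m.
Far limit Df = s·(H − f)/(H − s) = 222000 × (1980493.7 − 333) / (1980493.7 − 222000) = 222000 × 1980160.7 / 1758493.7 ≈ 249984 mm ≈ 250 m.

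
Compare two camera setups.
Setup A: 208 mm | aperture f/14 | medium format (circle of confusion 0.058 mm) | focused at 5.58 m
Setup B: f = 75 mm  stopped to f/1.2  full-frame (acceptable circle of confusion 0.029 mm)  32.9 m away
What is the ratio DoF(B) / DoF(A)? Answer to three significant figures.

Setup A: H = 208²/(14×0.058) + 208 ≈ 53488.8 mm; DoF = Df − Dn = 6205.7 − 5068.9 ≈ 1136.8 mm.
Setup B: H = 75²/(1.2×0.029) + 75 ≈ 161712.9 mm; DoF = Df − Dn = 41284 − 27347 ≈ 13937 mm.
Ratio = 13937 / 1136.8 ≈ 12.3.

12.3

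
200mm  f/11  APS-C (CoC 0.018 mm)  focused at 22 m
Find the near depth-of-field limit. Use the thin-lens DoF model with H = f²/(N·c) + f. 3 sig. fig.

Hyperfocal distance H = f²/(N·c) + f = 200²/(11 × 0.018) + 200 = 40000/0.198 + 200 ≈ 202220.2 mm ≈ 202.2 m.
Near limit Dn = s·(H − f)/(H + s − 2f) = 22000 × (202220.2 − 200) / (202220.2 + 22000 − 2 × 200) = 22000 × 202020.2 / 223820.2 ≈ 19857 mm ≈ 19.9 m.

19.9 m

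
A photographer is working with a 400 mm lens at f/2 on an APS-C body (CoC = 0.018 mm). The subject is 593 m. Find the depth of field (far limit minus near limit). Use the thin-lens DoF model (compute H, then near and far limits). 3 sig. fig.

161 m

Hyperfocal distance H = f²/(N·c) + f = 400²/(2 × 0.018) + 400 = 160000/0.036 + 400 ≈ 4444844.4 mm ≈ 4445 m.
Near limit Dn = s·(H − f)/(H + s − 2f) = 593000 × (4444844.4 − 400) / (4444844.4 + 593000 − 2 × 400) = 593000 × 4444444.4 / 5037044.4 ≈ 523235 mm.
Far limit Df = s·(H − f)/(H − s) = 593000 × (4444844.4 − 400) / (4444844.4 − 593000) = 593000 × 4444444.4 / 3851844.4 ≈ 684232 mm.
Depth of field = Df − Dn = 684232 − 523235 ≈ 160997 mm ≈ 161 m.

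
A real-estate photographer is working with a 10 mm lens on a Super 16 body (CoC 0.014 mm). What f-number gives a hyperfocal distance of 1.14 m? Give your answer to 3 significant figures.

Rearrange H = f²/(N·c) + f for N: N = f² / ((H − f)·c).
N = 10² / ((1140 − 10) × 0.014) = 100 / 15.82 ≈ 6.32.

f/6.32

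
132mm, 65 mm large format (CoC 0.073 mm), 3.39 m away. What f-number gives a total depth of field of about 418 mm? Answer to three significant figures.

Write h = H − f = f²/(N·c). The thin-lens limits are Dn = s·h/(h + (s−f)) and Df = s·h/(h − (s−f)), so DoF = Df − Dn = 2·s·(s−f)·h / (h² − (s−f)²).
That is a quadratic in h: DoF·h² − 2·s·(s−f)·h − DoF·(s−f)² = 0 ⇒ h = (s−f)·(s + √(s² + DoF²)) / DoF = 3258 × (3390 + √(3390² + 418²)) / 418 = 3258 × (3390 + 3415.67) / 418 ≈ 53045 mm.
Then N = f²/(c·h) = 132² / (0.073 × 53045) = 17424 / 3872.3 ≈ 4.50.

f/4.50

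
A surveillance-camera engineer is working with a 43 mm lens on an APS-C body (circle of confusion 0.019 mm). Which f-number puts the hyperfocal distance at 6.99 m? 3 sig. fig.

f/14

Rearrange H = f²/(N·c) + f for N: N = f² / ((H − f)·c).
N = 43² / ((6990 − 43) × 0.019) = 1849 / 132.0 ≈ 14.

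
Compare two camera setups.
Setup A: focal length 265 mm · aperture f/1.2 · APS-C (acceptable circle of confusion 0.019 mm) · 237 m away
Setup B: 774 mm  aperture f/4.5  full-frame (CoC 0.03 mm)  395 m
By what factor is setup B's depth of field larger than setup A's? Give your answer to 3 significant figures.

Setup A: H = 265²/(1.2×0.019) + 265 ≈ 3080308.9 mm; DoF = Df − Dn = 256733 − 220084 ≈ 36649 mm.
Setup B: H = 774²/(4.5×0.03) + 774 ≈ 4438374.0 mm; DoF = Df − Dn = 433512 − 362772 ≈ 70740 mm.
Ratio = 70740 / 36649 ≈ 1.93.

1.93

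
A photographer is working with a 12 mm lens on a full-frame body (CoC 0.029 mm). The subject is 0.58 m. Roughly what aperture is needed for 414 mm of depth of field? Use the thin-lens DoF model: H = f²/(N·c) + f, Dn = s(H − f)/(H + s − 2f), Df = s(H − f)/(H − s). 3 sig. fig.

f/2.80

Write h = H − f = f²/(N·c). The thin-lens limits are Dn = s·h/(h + (s−f)) and Df = s·h/(h − (s−f)), so DoF = Df − Dn = 2·s·(s−f)·h / (h² − (s−f)²).
That is a quadratic in h: DoF·h² − 2·s·(s−f)·h − DoF·(s−f)² = 0 ⇒ h = (s−f)·(s + √(s² + DoF²)) / DoF = 568 × (580 + √(580² + 414²)) / 414 = 568 × (580 + 712.598) / 414 ≈ 1773.4 mm.
Then N = f²/(c·h) = 12² / (0.029 × 1773.4) = 144 / 51.429 ≈ 2.80.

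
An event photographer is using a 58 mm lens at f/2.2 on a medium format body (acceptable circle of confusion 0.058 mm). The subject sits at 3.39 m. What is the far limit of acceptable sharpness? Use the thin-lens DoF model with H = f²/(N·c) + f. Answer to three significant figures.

Hyperfocal distance H = f²/(N·c) + f = 58²/(2.2 × 0.058) + 58 = 3364/0.1276 + 58 ≈ 26421.6 mm ≈ 26.42 m.
Far limit Df = s·(H − f)/(H − s) = 3390 × (26421.6 − 58) / (26421.6 − 3390) = 3390 × 26363.6 / 23031.6 ≈ 3880.4 mm ≈ 3.88 m.

3.88 m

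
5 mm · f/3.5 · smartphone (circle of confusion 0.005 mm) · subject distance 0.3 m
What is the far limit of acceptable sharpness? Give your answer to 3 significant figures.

378 mm

Hyperfocal distance H = f²/(N·c) + f = 5²/(3.5 × 0.005) + 5 = 25/0.0175 + 5 ≈ 1433.6 mm ≈ 1.434 m.
Far limit Df = s·(H − f)/(H − s) = 300 × (1433.6 − 5) / (1433.6 − 300) = 300 × 1428.6 / 1133.6 ≈ 378.07 mm.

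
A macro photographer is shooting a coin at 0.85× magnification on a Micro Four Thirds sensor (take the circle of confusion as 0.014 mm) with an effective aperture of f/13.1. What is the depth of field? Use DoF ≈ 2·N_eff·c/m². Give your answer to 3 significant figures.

0.508 mm

At magnification m, DoF ≈ 2·N_eff·c/m² = 2 × 13.1 × 0.014 / 0.85² = 0.3668 / 0.7225 ≈ 0.508 mm.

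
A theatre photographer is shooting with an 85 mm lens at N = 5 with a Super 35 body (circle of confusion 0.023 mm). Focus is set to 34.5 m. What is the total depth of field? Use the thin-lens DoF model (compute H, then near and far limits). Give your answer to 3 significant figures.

Hyperfocal distance H = f²/(N·c) + f = 85²/(5 × 0.023) + 85 = 7225/0.115 + 85 ≈ 62911.1 mm ≈ 62.91 m.
Near limit Dn = s·(H − f)/(H + s − 2f) = 34500 × (62911.1 − 85) / (62911.1 + 34500 − 2 × 85) = 34500 × 62826.1 / 97241.1 ≈ 22290 mm.
Far limit Df = s·(H − f)/(H − s) = 34500 × (62911.1 − 85) / (62911.1 − 34500) = 34500 × 62826.1 / 28411.1 ≈ 76291 mm.
Depth of field = Df − Dn = 76291 − 22290 ≈ 54001 mm ≈ 54.0 m.

54.0 m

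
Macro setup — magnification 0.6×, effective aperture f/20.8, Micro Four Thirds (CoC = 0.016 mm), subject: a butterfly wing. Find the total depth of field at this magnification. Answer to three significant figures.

1.85 mm

At magnification m, DoF ≈ 2·N_eff·c/m² = 2 × 20.8 × 0.016 / 0.6² = 0.6656 / 0.36 ≈ 1.85 mm.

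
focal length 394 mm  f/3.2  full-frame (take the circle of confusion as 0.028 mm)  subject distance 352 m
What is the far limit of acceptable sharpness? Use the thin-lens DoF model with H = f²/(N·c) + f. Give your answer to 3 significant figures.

442 m

Hyperfocal distance H = f²/(N·c) + f = 394²/(3.2 × 0.028) + 394 = 155236/0.0896 + 394 ≈ 1732938.6 mm ≈ 1733 m.
Far limit Df = s·(H − f)/(H − s) = 352000 × (1732938.6 − 394) / (1732938.6 − 352000) = 352000 × 1732544.6 / 1380938.6 ≈ 441624 mm ≈ 442 m.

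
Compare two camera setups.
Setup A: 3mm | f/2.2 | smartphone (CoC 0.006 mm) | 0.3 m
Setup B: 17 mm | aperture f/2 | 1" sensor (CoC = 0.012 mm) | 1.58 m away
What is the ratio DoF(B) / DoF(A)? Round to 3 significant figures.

Setup A: H = 3²/(2.2×0.006) + 3 ≈ 684.8 mm; DoF = Df − Dn = 531.54 − 208.97 ≈ 322.57 mm.
Setup B: H = 17²/(2×0.012) + 17 ≈ 12058.7 mm; DoF = Df − Dn = 1815.67 − 1398.48 ≈ 417.19 mm.
Ratio = 417.19 / 322.57 ≈ 1.29.

1.29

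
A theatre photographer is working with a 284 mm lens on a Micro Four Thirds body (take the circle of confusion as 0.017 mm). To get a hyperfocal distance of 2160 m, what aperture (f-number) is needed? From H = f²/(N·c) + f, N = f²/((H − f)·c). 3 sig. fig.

Rearrange H = f²/(N·c) + f for N: N = f² / ((H − f)·c).
N = 284² / ((2160000 − 284) × 0.017) = 80656 / 36715 ≈ 2.20.

f/2.20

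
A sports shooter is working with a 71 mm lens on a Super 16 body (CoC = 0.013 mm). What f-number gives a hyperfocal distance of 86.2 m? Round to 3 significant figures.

Rearrange H = f²/(N·c) + f for N: N = f² / ((H − f)·c).
N = 71² / ((86200 − 71) × 0.013) = 5041 / 1120 ≈ 4.50.

f/4.50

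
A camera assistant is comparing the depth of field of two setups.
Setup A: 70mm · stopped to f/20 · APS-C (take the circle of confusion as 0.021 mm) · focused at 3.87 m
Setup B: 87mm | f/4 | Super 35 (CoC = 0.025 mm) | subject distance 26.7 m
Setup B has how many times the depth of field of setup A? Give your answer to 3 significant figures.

7.60

Setup A: H = 70²/(20×0.021) + 70 ≈ 11736.7 mm; DoF = Df − Dn = 5739.4 − 2919.2 ≈ 2820.2 mm.
Setup B: H = 87²/(4×0.025) + 87 ≈ 75777.0 mm; DoF = Df − Dn = 41179 − 19754 ≈ 21425 mm.
Ratio = 21425 / 2820.2 ≈ 7.60.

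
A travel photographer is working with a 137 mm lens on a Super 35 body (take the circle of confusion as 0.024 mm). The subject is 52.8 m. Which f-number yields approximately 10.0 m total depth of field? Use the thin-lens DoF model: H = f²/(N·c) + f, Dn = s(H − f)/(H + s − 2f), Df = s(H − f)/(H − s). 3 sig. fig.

Write h = H − f = f²/(N·c). The thin-lens limits are Dn = s·h/(h + (s−f)) and Df = s·h/(h − (s−f)), so DoF = Df − Dn = 2·s·(s−f)·h / (h² − (s−f)²).
That is a quadratic in h: DoF·h² − 2·s·(s−f)·h − DoF·(s−f)² = 0 ⇒ h = (s−f)·(s + √(s² + DoF²)) / DoF = 52663 × (52800 + √(52800² + 10000²)) / 10000 = 52663 × (52800 + 53738.6) / 10000 ≈ 561064 mm.
Then N = f²/(c·h) = 137² / (0.024 × 561064) = 18769 / 13466 ≈ 1.39.

f/1.39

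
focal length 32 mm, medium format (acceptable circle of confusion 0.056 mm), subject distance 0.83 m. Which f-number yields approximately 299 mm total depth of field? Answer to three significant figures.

Write h = H − f = f²/(N·c). The thin-lens limits are Dn = s·h/(h + (s−f)) and Df = s·h/(h − (s−f)), so DoF = Df − Dn = 2·s·(s−f)·h / (h² − (s−f)²).
That is a quadratic in h: DoF·h² − 2·s·(s−f)·h − DoF·(s−f)² = 0 ⇒ h = (s−f)·(s + √(s² + DoF²)) / DoF = 798 × (830 + √(830² + 299²)) / 299 = 798 × (830 + 882.214) / 299 ≈ 4569.7 mm.
Then N = f²/(c·h) = 32² / (0.056 × 4569.7) = 1024 / 255.90 ≈ 4.

f/4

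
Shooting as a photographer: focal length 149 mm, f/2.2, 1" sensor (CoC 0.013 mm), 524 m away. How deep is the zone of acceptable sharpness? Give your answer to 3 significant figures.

Hyperfocal distance H = f²/(N·c) + f = 149²/(2.2 × 0.013) + 149 = 22201/0.0286 + 149 ≈ 776407.7 mm ≈ 776.4 m.
Near limit Dn = s·(H − f)/(H + s − 2f) = 524000 × (776407.7 − 149) / (776407.7 + 524000 − 2 × 149) = 524000 × 776258.7 / 1300109.7 ≈ 312866 mm.
Far limit Df = s·(H − f)/(H − s) = 524000 × (776407.7 − 149) / (776407.7 − 524000) = 524000 × 776258.7 / 252407.7 ≈ 1611518 mm.
Depth of field = Df − Dn = 1611518 − 312866 ≈ 1298652 mm ≈ 1300 m.

1300 m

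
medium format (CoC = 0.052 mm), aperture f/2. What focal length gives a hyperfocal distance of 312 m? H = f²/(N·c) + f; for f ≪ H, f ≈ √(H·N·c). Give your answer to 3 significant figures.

From H = f²/(N·c) + f, with f ≪ H: f ≈ √(H·N·c) = √(312000 × 2 × 0.052) = √32448 ≈ 180.1 mm.
The +f correction barely moves this — solving exactly, f² + N·c·f − N·c·H = 0 ⇒ f = (−N·c + √((N·c)² + 4·N·c·H))/2 = (−0.104 + √129792)/2 ≈ 180.08 mm, so f ≈ 180 mm.

180 mm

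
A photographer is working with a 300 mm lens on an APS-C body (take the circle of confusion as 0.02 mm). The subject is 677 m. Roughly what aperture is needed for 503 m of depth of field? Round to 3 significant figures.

f/2.20

Write h = H − f = f²/(N·c). The thin-lens limits are Dn = s·h/(h + (s−f)) and Df = s·h/(h − (s−f)), so DoF = Df − Dn = 2·s·(s−f)·h / (h² − (s−f)²).
That is a quadratic in h: DoF·h² − 2·s·(s−f)·h − DoF·(s−f)² = 0 ⇒ h = (s−f)·(s + √(s² + DoF²)) / DoF = 676700 × (677000 + √(677000² + 503000²)) / 503000 = 676700 × (677000 + 843409) / 503000 ≈ 2045448 mm.
Then N = f²/(c·h) = 300² / (0.02 × 2045448) = 90000 / 40909 ≈ 2.20.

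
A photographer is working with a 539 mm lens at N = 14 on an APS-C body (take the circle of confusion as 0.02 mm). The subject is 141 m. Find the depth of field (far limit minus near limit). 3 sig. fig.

38.9 m

Hyperfocal distance H = f²/(N·c) + f = 539²/(14 × 0.02) + 539 = 290521/0.28 + 539 ≈ 1038114.0 mm ≈ 1038 m.
Near limit Dn = s·(H − f)/(H + s − 2f) = 141000 × (1038114.0 − 539) / (1038114.0 + 141000 − 2 × 539) = 141000 × 1037575.0 / 1178036.0 ≈ 124188 mm.
Far limit Df = s·(H − f)/(H − s) = 141000 × (1038114.0 − 539) / (1038114.0 − 141000) = 141000 × 1037575.0 / 897114.0 ≈ 163076 mm.
Depth of field = Df − Dn = 163076 − 124188 ≈ 38888 mm ≈ 38.9 m.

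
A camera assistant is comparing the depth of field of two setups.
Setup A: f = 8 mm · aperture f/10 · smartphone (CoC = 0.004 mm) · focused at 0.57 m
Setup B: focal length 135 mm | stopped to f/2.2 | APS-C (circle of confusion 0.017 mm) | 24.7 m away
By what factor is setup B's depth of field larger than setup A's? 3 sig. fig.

5.47

Setup A: H = 8²/(10×0.004) + 8 ≈ 1608.0 mm; DoF = Df − Dn = 878.61 − 421.83 ≈ 456.78 mm.
Setup B: H = 135²/(2.2×0.017) + 135 ≈ 487434.5 mm; DoF = Df − Dn = 26011.2 − 23514.6 ≈ 2496.6 mm.
Ratio = 2496.6 / 456.78 ≈ 5.47.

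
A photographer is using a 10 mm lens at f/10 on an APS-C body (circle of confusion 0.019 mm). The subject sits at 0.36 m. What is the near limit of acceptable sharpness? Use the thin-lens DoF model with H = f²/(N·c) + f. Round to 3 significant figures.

Hyperfocal distance H = f²/(N·c) + f = 10²/(10 × 0.019) + 10 = 100/0.19 + 10 ≈ 536.3 mm ≈ 0.536 m.
Near limit Dn = s·(H − f)/(H + s − 2f) = 360 × (536.3 − 10) / (536.3 + 360 − 2 × 10) = 360 × 526.3 / 876.3 ≈ 216.22 mm.

216 mm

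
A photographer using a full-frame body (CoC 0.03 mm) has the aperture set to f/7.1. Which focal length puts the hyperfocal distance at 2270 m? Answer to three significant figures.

From H = f²/(N·c) + f, with f ≪ H: f ≈ √(H·N·c) = √(2270000 × 7.1 × 0.03) = √483510 ≈ 695.3 mm.
The +f correction barely moves this — solving exactly, f² + N·c·f − N·c·H = 0 ⇒ f = (−N·c + √((N·c)² + 4·N·c·H))/2 = (−0.213 + √1934040)/2 ≈ 695.24 mm, so f ≈ 695 mm.

695 mm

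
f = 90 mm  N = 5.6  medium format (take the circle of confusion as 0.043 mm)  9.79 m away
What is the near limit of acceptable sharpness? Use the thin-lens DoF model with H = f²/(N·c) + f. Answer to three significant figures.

7.60 m

Hyperfocal distance H = f²/(N·c) + f = 90²/(5.6 × 0.043) + 90 = 8100/0.2408 + 90 ≈ 33727.9 mm ≈ 33.73 m.
Near limit Dn = s·(H − f)/(H + s − 2f) = 9790 × (33727.9 − 90) / (33727.9 + 9790 − 2 × 90) = 9790 × 33637.9 / 43337.9 ≈ 7598.8 mm ≈ 7.60 m.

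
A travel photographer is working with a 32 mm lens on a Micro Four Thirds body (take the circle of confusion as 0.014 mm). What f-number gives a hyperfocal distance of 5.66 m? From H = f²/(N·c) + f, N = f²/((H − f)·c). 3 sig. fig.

Rearrange H = f²/(N·c) + f for N: N = f² / ((H − f)·c).
N = 32² / ((5660 − 32) × 0.014) = 1024 / 78.79 ≈ 13.

f/13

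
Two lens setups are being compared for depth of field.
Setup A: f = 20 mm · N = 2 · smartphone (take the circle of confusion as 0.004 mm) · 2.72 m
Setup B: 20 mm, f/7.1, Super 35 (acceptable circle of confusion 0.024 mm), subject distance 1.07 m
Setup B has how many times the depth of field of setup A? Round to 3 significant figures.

Setup A: H = 20²/(2×0.004) + 20 ≈ 50020.0 mm; DoF = Df − Dn = 2875.26 − 2580.65 ≈ 294.61 mm.
Setup B: H = 20²/(7.1×0.024) + 20 ≈ 2367.4 mm; DoF = Df − Dn = 1936.0 − 739.3 ≈ 1196.7 mm.
Ratio = 1196.7 / 294.61 ≈ 4.06.

4.06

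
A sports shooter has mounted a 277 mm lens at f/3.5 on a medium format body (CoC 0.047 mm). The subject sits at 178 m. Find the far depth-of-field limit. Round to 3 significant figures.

288 m

Hyperfocal distance H = f²/(N·c) + f = 277²/(3.5 × 0.047) + 277 = 76729/0.1645 + 277 ≈ 466714.7 mm ≈ 466.7 m.
Far limit Df = s·(H − f)/(H − s) = 178000 × (466714.7 − 277) / (466714.7 − 178000) = 178000 × 466437.7 / 288714.7 ≈ 287571 mm ≈ 288 m.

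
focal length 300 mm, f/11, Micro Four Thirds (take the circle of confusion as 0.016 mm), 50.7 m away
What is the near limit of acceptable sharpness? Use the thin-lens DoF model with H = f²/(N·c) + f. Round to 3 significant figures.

46.2 m

Hyperfocal distance H = f²/(N·c) + f = 300²/(11 × 0.016) + 300 = 90000/0.176 + 300 ≈ 511663.6 mm ≈ 511.7 m.
Near limit Dn = s·(H − f)/(H + s − 2f) = 50700 × (511663.6 − 300) / (511663.6 + 50700 − 2 × 300) = 50700 × 511363.6 / 561763.6 ≈ 46151 mm ≈ 46.2 m.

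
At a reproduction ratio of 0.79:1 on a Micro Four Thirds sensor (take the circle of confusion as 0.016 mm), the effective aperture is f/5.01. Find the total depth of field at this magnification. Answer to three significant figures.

At magnification m, DoF ≈ 2·N_eff·c/m² = 2 × 5.01 × 0.016 / 0.79² = 0.1603 / 0.6241 ≈ 0.257 mm.

0.257 mm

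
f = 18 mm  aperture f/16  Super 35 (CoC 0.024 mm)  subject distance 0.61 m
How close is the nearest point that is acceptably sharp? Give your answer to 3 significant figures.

358 mm

Hyperfocal distance H = f²/(N·c) + f = 18²/(16 × 0.024) + 18 = 324/0.384 + 18 ≈ 861.8 mm ≈ 0.862 m.
Near limit Dn = s·(H − f)/(H + s − 2f) = 610 × (861.8 − 18) / (861.8 + 610 − 2 × 18) = 610 × 843.8 / 1435.8 ≈ 358.48 mm.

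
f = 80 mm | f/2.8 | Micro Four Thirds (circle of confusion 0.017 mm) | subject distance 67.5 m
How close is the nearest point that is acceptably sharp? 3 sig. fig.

45.0 m

Hyperfocal distance H = f²/(N·c) + f = 80²/(2.8 × 0.017) + 80 = 6400/0.0476 + 80 ≈ 134533.8 mm ≈ 134.5 m.
Near limit Dn = s·(H − f)/(H + s − 2f) = 67500 × (134533.8 − 80) / (134533.8 + 67500 − 2 × 80) = 67500 × 134453.8 / 201873.8 ≈ 44957 mm ≈ 45.0 m.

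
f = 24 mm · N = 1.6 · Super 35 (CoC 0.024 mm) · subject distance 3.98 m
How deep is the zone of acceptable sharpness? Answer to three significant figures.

Hyperfocal distance H = f²/(N·c) + f = 24²/(1.6 × 0.024) + 24 = 576/0.0384 + 24 ≈ 15024.0 mm ≈ 15.02 m.
Near limit Dn = s·(H − f)/(H + s − 2f) = 3980 × (15024.0 − 24) / (15024.0 + 3980 − 2 × 24) = 3980 × 15000.0 / 18956.0 ≈ 3149.4 mm.
Far limit Df = s·(H − f)/(H − s) = 3980 × (15024.0 − 24) / (15024.0 − 3980) = 3980 × 15000.0 / 11044.0 ≈ 5405.7 mm.
Depth of field = Df − Dn = 5405.7 − 3149.4 ≈ 2256.3 mm ≈ 2.26 m.

2.26 m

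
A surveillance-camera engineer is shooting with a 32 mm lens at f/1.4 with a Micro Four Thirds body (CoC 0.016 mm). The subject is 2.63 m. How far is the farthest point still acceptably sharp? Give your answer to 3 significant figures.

Hyperfocal distance H = f²/(N·c) + f = 32²/(1.4 × 0.016) + 32 = 1024/0.0224 + 32 ≈ 45746.3 mm ≈ 45.75 m.
Far limit Df = s·(H − f)/(H − s) = 2630 × (45746.3 − 32) / (45746.3 − 2630) = 2630 × 45714.3 / 43116.3 ≈ 2788.5 mm ≈ 2.79 m.

2.79 m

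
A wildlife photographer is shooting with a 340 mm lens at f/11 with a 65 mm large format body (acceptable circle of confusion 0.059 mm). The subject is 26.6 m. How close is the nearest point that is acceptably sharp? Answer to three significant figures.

23.2 m

Hyperfocal distance H = f²/(N·c) + f = 340²/(11 × 0.059) + 340 = 115600/0.649 + 340 ≈ 178460.2 mm ≈ 178.5 m.
Near limit Dn = s·(H − f)/(H + s − 2f) = 26600 × (178460.2 − 340) / (178460.2 + 26600 − 2 × 340) = 26600 × 178120.2 / 204380.2 ≈ 23182 mm ≈ 23.2 m.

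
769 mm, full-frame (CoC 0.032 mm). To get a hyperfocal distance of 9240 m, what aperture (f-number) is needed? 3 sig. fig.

f/2.00

Rearrange H = f²/(N·c) + f for N: N = f² / ((H − f)·c).
N = 769² / ((9240000 − 769) × 0.032) = 591361 / 295655 ≈ 2.00.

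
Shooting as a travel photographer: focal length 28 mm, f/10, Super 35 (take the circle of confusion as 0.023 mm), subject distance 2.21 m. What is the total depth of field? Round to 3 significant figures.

Hyperfocal distance H = f²/(N·c) + f = 28²/(10 × 0.023) + 28 = 784/0.23 + 28 ≈ 3436.7 mm ≈ 3.437 m.
Near limit Dn = s·(H − f)/(H + s − 2f) = 2210 × (3436.7 − 28) / (3436.7 + 2210 − 2 × 28) = 2210 × 3408.7 / 5590.7 ≈ 1347.5 mm.
Far limit Df = s·(H − f)/(H − s) = 2210 × (3436.7 − 28) / (3436.7 − 2210) = 2210 × 3408.7 / 1226.7 ≈ 6141.1 mm.
Depth of field = Df − Dn = 6141.1 − 1347.5 ≈ 4793.6 mm ≈ 4.79 m.

4.79 m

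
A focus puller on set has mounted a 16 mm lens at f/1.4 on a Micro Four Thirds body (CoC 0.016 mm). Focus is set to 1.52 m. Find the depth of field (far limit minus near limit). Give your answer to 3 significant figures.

407 mm

Hyperfocal distance H = f²/(N·c) + f = 16²/(1.4 × 0.016) + 16 = 256/0.0224 + 16 ≈ 11444.6 mm ≈ 11.44 m.
Near limit Dn = s·(H − f)/(H + s − 2f) = 1520 × (11444.6 − 16) / (11444.6 + 1520 − 2 × 16) = 1520 × 11428.6 / 12932.6 ≈ 1343.23 mm.
Far limit Df = s·(H − f)/(H − s) = 1520 × (11444.6 − 16) / (11444.6 − 1520) = 1520 × 11428.6 / 9924.6 ≈ 1750.35 mm.
Depth of field = Df − Dn = 1750.35 − 1343.23 ≈ 407.12 mm.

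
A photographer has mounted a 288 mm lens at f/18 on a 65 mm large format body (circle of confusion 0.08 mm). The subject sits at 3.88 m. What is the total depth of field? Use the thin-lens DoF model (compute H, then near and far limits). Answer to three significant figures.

486 mm

Hyperfocal distance H = f²/(N·c) + f = 288²/(18 × 0.08) + 288 = 82944/1.44 + 288 ≈ 57888.0 mm ≈ 57.89 m.
Near limit Dn = s·(H − f)/(H + s − 2f) = 3880 × (57888.0 − 288) / (57888.0 + 3880 − 2 × 288) = 3880 × 57600.0 / 61192.0 ≈ 3652.24 mm.
Far limit Df = s·(H − f)/(H − s) = 3880 × (57888.0 − 288) / (57888.0 − 3880) = 3880 × 57600.0 / 54008.0 ≈ 4138.05 mm.
Depth of field = Df − Dn = 4138.05 − 3652.24 ≈ 485.81 mm.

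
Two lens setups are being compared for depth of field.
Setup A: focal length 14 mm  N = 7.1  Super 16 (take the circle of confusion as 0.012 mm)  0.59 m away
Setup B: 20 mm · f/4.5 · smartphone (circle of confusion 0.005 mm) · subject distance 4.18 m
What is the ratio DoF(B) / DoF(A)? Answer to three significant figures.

6.57

Setup A: H = 14²/(7.1×0.012) + 14 ≈ 2314.5 mm; DoF = Df − Dn = 787.07 − 471.86 ≈ 315.21 mm.
Setup B: H = 20²/(4.5×0.005) + 20 ≈ 17797.8 mm; DoF = Df − Dn = 5456.9 − 3387.4 ≈ 2069.5 mm.
Ratio = 2069.5 / 315.21 ≈ 6.57.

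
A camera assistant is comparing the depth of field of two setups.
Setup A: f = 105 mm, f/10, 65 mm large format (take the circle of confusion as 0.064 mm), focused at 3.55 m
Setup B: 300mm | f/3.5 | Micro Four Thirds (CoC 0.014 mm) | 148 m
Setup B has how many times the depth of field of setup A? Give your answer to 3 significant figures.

16.2

Setup A: H = 105²/(10×0.064) + 105 ≈ 17331.6 mm; DoF = Df − Dn = 4437.4 − 2958.4 ≈ 1479.0 mm.
Setup B: H = 300²/(3.5×0.014) + 300 ≈ 1837034.7 mm; DoF = Df − Dn = 160942 − 136984 ≈ 23958 mm.
Ratio = 23958 / 1479.0 ≈ 16.2.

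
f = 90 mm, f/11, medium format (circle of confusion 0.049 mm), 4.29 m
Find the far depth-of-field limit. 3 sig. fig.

5.95 m

Hyperfocal distance H = f²/(N·c) + f = 90²/(11 × 0.049) + 90 = 8100/0.539 + 90 ≈ 15117.8 mm ≈ 15.12 m.
Far limit Df = s·(H − f)/(H − s) = 4290 × (15117.8 − 90) / (15117.8 − 4290) = 4290 × 15027.8 / 10827.8 ≈ 5954.0 mm ≈ 5.95 m.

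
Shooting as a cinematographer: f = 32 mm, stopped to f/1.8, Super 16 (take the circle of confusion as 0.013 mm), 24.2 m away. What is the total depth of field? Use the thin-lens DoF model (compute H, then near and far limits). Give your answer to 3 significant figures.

Hyperfocal distance H = f²/(N·c) + f = 32²/(1.8 × 0.013) + 32 = 1024/0.0234 + 32 ≈ 43792.7 mm ≈ 43.79 m.
Near limit Dn = s·(H − f)/(H + s − 2f) = 24200 × (43792.7 − 32) / (43792.7 + 24200 − 2 × 32) = 24200 × 43760.7 / 67928.7 ≈ 15590 mm.
Far limit Df = s·(H − f)/(H − s) = 24200 × (43792.7 − 32) / (43792.7 − 24200) = 24200 × 43760.7 / 19592.7 ≈ 54051 mm.
Depth of field = Df − Dn = 54051 − 15590 ≈ 38461 mm ≈ 38.5 m.

38.5 m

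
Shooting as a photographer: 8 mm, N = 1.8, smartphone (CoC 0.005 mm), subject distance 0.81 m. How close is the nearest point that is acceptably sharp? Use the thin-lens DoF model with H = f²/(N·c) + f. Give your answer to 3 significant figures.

Hyperfocal distance H = f²/(N·c) + f = 8²/(1.8 × 0.005) + 8 = 64/0.009 + 8 ≈ 7119.1 mm ≈ 7.119 m.
Near limit Dn = s·(H − f)/(H + s − 2f) = 810 × (7119.1 − 8) / (7119.1 + 810 − 2 × 8) = 810 × 7111.1 / 7913.1 ≈ 727.91 mm ≈ 0.728 m.

0.728 m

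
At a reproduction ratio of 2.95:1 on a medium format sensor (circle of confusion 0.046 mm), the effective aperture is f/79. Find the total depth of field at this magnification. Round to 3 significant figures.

0.835 mm

At magnification m, DoF ≈ 2·N_eff·c/m² = 2 × 79 × 0.046 / 2.95² = 7.268 / 8.703 ≈ 0.835 mm.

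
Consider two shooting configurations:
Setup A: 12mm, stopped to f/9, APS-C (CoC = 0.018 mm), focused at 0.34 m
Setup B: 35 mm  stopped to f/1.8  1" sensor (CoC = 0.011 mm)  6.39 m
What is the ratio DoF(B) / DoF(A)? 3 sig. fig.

4.57

Setup A: H = 12²/(9×0.018) + 12 ≈ 900.9 mm; DoF = Df − Dn = 538.83 − 248.36 ≈ 290.47 mm.
Setup B: H = 35²/(1.8×0.011) + 35 ≈ 61903.7 mm; DoF = Df − Dn = 7121.5 − 5794.8 ≈ 1326.7 mm.
Ratio = 1326.7 / 290.47 ≈ 4.57.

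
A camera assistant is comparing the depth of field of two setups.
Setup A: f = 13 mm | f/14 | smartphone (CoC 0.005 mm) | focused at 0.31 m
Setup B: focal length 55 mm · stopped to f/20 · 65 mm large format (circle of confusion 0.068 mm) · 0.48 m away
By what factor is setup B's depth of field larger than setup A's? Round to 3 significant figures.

Setup A: H = 13²/(14×0.005) + 13 ≈ 2427.3 mm; DoF = Df − Dn = 353.485 − 276.042 ≈ 77.443 mm.
Setup B: H = 55²/(20×0.068) + 55 ≈ 2279.3 mm; DoF = Df − Dn = 593.38 − 403.00 ≈ 190.38 mm.
Ratio = 190.38 / 77.443 ≈ 2.46.

2.46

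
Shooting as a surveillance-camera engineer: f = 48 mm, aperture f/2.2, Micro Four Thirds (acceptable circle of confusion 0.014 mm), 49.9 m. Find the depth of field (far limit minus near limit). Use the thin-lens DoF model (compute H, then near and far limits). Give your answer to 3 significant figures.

Hyperfocal distance H = f²/(N·c) + f = 48²/(2.2 × 0.014) + 48 = 2304/0.0308 + 48 ≈ 74853.2 mm ≈ 74.85 m.
Near limit Dn = s·(H − f)/(H + s − 2f) = 49900 × (74853.2 − 48) / (74853.2 + 49900 − 2 × 48) = 49900 × 74805.2 / 124657.2 ≈ 29944 mm.
Far limit Df = s·(H − f)/(H − s) = 49900 × (74853.2 − 48) / (74853.2 − 49900) = 49900 × 74805.2 / 24953.2 ≈ 149591 mm.
Depth of field = Df − Dn = 149591 − 29944 ≈ 119647 mm ≈ 120 m.

120 m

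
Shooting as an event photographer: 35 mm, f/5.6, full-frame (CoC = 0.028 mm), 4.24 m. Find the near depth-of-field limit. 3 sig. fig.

2.76 m

Hyperfocal distance H = f²/(N·c) + f = 35²/(5.6 × 0.028) + 35 = 1225/0.1568 + 35 ≈ 7847.5 mm ≈ 7.848 m.
Near limit Dn = s·(H − f)/(H + s − 2f) = 4240 × (7847.5 − 35) / (7847.5 + 4240 − 2 × 35) = 4240 × 7812.5 / 12017.5 ≈ 2756.4 mm ≈ 2.76 m.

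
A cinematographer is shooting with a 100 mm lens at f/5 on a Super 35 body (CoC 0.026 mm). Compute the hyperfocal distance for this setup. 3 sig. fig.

77.0 m

Hyperfocal distance H = f²/(N·c) + f = 100²/(5 × 0.026) + 100 = 10000/0.13 + 100 ≈ 77023.1 mm ≈ 77.0 m.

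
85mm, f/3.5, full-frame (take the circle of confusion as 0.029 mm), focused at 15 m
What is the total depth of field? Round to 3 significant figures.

Hyperfocal distance H = f²/(N·c) + f = 85²/(3.5 × 0.029) + 85 = 7225/0.1015 + 85 ≈ 71267.3 mm ≈ 71.27 m.
Near limit Dn = s·(H − f)/(H + s − 2f) = 15000 × (71267.3 − 85) / (71267.3 + 15000 − 2 × 85) = 15000 × 71182.3 / 86097.3 ≈ 12401.5 mm.
Far limit Df = s·(H − f)/(H − s) = 15000 × (71267.3 − 85) / (71267.3 − 15000) = 15000 × 71182.3 / 56267.3 ≈ 18976.1 mm.
Depth of field = Df − Dn = 18976.1 − 12401.5 ≈ 6574.6 mm ≈ 6.57 m.

6.57 m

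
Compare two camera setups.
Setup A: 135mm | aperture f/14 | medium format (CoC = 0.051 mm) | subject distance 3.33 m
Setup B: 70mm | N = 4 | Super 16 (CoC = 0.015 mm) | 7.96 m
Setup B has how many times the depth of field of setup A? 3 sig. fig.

Setup A: H = 135²/(14×0.051) + 135 ≈ 25660.2 mm; DoF = Df − Dn = 3806.46 − 2959.55 ≈ 846.91 mm.
Setup B: H = 70²/(4×0.015) + 70 ≈ 81736.7 mm; DoF = Df − Dn = 8811.3 − 7258.7 ≈ 1552.6 mm.
Ratio = 1552.6 / 846.91 ≈ 1.83.

1.83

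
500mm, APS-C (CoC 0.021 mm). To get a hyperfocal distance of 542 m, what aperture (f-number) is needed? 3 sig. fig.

f/22

Rearrange H = f²/(N·c) + f for N: N = f² / ((H − f)·c).
N = 500² / ((542000 − 500) × 0.021) = 250000 / 11372 ≈ 22.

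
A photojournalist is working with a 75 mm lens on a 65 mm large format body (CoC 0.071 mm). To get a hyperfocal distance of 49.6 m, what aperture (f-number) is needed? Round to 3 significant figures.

f/1.60

Rearrange H = f²/(N·c) + f for N: N = f² / ((H − f)·c).
N = 75² / ((49600 − 75) × 0.071) = 5625 / 3516 ≈ 1.60.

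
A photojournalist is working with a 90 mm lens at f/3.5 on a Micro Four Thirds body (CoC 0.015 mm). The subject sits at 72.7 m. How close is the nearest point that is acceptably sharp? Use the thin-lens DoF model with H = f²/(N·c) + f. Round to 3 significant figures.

49.4 m

Hyperfocal distance H = f²/(N·c) + f = 90²/(3.5 × 0.015) + 90 = 8100/0.0525 + 90 ≈ 154375.7 mm ≈ 154.4 m.
Near limit Dn = s·(H − f)/(H + s − 2f) = 72700 × (154375.7 − 90) / (154375.7 + 72700 − 2 × 90) = 72700 × 154285.7 / 226895.7 ≈ 49435 mm ≈ 49.4 m.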